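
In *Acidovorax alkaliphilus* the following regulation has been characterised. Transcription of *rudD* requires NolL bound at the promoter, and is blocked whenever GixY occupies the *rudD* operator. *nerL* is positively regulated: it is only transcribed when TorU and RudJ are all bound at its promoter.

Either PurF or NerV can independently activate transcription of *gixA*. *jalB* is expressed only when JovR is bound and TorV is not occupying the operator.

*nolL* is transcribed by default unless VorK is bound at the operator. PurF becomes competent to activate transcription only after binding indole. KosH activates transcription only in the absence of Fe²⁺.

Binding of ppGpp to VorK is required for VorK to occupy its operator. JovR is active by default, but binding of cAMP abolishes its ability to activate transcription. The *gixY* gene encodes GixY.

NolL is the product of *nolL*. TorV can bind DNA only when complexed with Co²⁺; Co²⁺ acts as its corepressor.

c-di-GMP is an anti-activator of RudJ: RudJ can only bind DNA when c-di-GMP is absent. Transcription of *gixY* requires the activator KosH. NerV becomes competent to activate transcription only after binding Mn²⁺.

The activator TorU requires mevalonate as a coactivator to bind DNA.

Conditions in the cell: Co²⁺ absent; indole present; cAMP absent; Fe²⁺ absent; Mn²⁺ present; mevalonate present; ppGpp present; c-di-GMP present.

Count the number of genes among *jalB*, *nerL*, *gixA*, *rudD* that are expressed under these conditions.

2

cAMP is absent, so JovR is active.
Co²⁺ is absent, so TorV is inactive.
No repressor is bound and JovR is active, so *jalB* is transcribed.
→ *jalB* is ON.
Mevalonate is present, so TorU is active.
c-di-GMP is present, so RudJ is inactive.
Required activator RudJ is absent, so *nerL* is not transcribed.
→ *nerL* is OFF.
Indole is present, so PurF is active.
Mn²⁺ is present, so NerV is active.
Activator PurF is present, so *gixA* is transcribed.
→ *gixA* is ON.
Fe²⁺ is absent, so KosH is active.
No repressor is bound and KosH is active, so *gixY* is transcribed.
So GixY is produced and active.
ppGpp is present, so VorK is active.
With repressor VorK bound, *nolL* is not transcribed.
So NolL is not produced.
With repressor GixY bound, *rudD* is not transcribed.
→ *rudD* is OFF.
2 of the 4 genes are transcribed.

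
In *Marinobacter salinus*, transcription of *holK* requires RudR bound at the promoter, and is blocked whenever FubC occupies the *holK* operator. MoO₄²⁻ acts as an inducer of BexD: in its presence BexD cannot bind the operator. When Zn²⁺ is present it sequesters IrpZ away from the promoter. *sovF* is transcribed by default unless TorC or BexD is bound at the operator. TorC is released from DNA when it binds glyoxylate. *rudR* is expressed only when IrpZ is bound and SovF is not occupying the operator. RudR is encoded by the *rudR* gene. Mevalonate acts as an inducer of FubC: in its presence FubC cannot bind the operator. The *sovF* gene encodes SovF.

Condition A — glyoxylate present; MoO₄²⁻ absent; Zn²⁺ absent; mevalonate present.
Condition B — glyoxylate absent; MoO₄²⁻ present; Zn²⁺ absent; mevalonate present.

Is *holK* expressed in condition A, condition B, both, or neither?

both

Condition A:
Glyoxylate is present, so TorC is inactive.
MoO₄²⁻ is absent, so BexD is active.
With repressor BexD bound, *sovF* is not transcribed.
So SovF is not produced.
Zn²⁺ is absent, so IrpZ is active.
No repressor is bound and IrpZ is active, so *rudR* is transcribed.
So RudR is produced and active.
Mevalonate is present, so FubC is inactive.
No repressor is bound and RudR is active, so *holK* is transcribed.
→ *holK* is ON in A.
Condition B:
Glyoxylate is absent, so TorC is active.
MoO₄²⁻ is present, so BexD is inactive.
With repressor TorC bound, *sovF* is not transcribed.
So SovF is not produced.
Zn²⁺ is absent, so IrpZ is active.
No repressor is bound and IrpZ is active, so *rudR* is transcribed.
So RudR is produced and active.
Mevalonate is present, so FubC is inactive.
No repressor is bound and RudR is active, so *holK* is transcribed.
→ *holK* is ON in B.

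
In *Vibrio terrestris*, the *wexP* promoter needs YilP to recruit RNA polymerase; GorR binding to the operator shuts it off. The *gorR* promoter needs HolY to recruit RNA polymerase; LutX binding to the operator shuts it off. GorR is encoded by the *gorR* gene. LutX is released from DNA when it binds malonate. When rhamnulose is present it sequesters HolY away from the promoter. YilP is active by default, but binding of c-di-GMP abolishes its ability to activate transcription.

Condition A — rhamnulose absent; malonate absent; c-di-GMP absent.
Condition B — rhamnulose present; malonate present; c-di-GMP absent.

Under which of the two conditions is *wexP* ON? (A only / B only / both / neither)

both

Condition A:
Rhamnulose is absent, so HolY is active.
Malonate is absent, so LutX is active.
With repressor LutX bound, *gorR* is not transcribed.
So GorR is not produced.
c-di-GMP is absent, so YilP is active.
No repressor is bound and YilP is active, so *wexP* is transcribed.
→ *wexP* is ON in A.
Condition B:
Rhamnulose is present, so HolY is inactive.
Malonate is present, so LutX is inactive.
Required activator HolY is absent, so *gorR* is not transcribed.
So GorR is not produced.
c-di-GMP is absent, so YilP is active.
No repressor is bound and YilP is active, so *wexP* is transcribed.
→ *wexP* is ON in B.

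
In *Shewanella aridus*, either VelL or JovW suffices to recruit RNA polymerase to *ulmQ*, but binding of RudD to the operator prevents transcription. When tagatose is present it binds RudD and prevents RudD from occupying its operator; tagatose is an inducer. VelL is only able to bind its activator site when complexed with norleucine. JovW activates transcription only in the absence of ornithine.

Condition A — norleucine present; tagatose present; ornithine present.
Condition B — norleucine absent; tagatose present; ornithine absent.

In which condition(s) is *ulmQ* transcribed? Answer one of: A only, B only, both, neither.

Condition A:
Norleucine is present, so VelL is active.
Tagatose is present, so RudD is inactive.
Ornithine is present, so JovW is inactive.
Activator VelL is present, so *ulmQ* is transcribed.
→ *ulmQ* is ON in A.
Condition B:
Norleucine is absent, so VelL is inactive.
Tagatose is present, so RudD is inactive.
Ornithine is absent, so JovW is active.
Activator JovW is present, so *ulmQ* is transcribed.
→ *ulmQ* is ON in B.

both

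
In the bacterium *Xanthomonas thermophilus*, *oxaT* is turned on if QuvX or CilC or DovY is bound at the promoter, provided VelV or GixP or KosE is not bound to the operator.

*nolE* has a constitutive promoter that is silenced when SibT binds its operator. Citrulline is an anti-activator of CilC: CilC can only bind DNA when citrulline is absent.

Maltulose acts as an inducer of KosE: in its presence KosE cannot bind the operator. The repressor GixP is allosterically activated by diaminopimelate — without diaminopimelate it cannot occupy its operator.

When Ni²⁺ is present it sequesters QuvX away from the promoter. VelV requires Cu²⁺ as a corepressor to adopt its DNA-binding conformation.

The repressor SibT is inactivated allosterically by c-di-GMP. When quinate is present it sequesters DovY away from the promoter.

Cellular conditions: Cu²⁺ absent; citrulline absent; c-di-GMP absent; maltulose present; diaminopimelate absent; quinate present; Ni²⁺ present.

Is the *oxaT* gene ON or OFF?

ON

Cu²⁺ is absent, so VelV is inactive.
Diaminopimelate is absent, so GixP is inactive.
Ni²⁺ is present, so QuvX is inactive.
Citrulline is absent, so CilC is active.
Quinate is present, so DovY is inactive.
Maltulose is present, so KosE is inactive.
Activator CilC is present, so *oxaT* is transcribed.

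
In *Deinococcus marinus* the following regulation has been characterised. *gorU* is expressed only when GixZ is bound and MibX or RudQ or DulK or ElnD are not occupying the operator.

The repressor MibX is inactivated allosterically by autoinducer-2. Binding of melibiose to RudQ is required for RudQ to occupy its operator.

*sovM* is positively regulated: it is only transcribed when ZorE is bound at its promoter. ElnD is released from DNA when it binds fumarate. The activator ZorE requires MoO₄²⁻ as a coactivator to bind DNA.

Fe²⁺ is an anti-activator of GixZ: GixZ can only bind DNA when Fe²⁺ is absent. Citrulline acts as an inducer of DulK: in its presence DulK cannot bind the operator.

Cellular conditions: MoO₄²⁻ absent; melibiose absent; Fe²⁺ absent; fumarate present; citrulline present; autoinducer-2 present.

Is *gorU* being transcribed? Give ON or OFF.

ON

Autoinducer-2 is present, so MibX is inactive.
Melibiose is absent, so RudQ is inactive.
Citrulline is present, so DulK is inactive.
Fe²⁺ is absent, so GixZ is active.
Fumarate is present, so ElnD is inactive.
No repressor is bound and GixZ is active, so *gorU* is transcribed.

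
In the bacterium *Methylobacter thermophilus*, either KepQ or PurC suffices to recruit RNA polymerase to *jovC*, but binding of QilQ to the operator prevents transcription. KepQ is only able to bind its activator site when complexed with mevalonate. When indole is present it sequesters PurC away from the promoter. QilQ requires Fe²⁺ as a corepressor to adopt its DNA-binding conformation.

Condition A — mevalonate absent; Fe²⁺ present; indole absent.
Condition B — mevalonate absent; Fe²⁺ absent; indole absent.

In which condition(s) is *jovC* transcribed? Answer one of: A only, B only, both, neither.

B only

Condition A:
Mevalonate is absent, so KepQ is inactive.
Fe²⁺ is present, so QilQ is active.
Indole is absent, so PurC is active.
With repressor QilQ bound, *jovC* is not transcribed.
→ *jovC* is OFF in A.
Condition B:
Mevalonate is absent, so KepQ is inactive.
Fe²⁺ is absent, so QilQ is inactive.
Indole is absent, so PurC is active.
Activator PurC is present, so *jovC* is transcribed.
→ *jovC* is ON in B.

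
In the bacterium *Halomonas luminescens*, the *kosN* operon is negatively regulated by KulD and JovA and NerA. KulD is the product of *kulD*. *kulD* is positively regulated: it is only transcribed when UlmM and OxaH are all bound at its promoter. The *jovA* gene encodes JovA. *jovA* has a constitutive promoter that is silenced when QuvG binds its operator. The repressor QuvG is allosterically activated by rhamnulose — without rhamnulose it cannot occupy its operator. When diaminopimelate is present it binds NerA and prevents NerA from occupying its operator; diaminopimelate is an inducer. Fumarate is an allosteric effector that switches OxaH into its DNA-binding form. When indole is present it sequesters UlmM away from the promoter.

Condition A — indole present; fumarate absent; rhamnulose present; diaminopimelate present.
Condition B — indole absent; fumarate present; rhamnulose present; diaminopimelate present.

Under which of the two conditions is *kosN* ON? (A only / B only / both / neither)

Condition A:
Indole is present, so UlmM is inactive.
Fumarate is absent, so OxaH is inactive.
Required activator UlmM is absent, so *kulD* is not transcribed.
So KulD is not produced.
Rhamnulose is present, so QuvG is active.
With repressor QuvG bound, *jovA* is not transcribed.
So JovA is not produced.
Diaminopimelate is present, so NerA is inactive.
With no repressor bound, *kosN* is transcribed.
→ *kosN* is ON in A.
Condition B:
Indole is absent, so UlmM is active.
Fumarate is present, so OxaH is active.
No repressor is bound and UlmM and OxaH are active, so *kulD* is transcribed.
So KulD is produced and active.
Rhamnulose is present, so QuvG is active.
With repressor QuvG bound, *jovA* is not transcribed.
So JovA is not produced.
Diaminopimelate is present, so NerA is inactive.
With repressor KulD bound, *kosN* is not transcribed.
→ *kosN* is OFF in B.

A only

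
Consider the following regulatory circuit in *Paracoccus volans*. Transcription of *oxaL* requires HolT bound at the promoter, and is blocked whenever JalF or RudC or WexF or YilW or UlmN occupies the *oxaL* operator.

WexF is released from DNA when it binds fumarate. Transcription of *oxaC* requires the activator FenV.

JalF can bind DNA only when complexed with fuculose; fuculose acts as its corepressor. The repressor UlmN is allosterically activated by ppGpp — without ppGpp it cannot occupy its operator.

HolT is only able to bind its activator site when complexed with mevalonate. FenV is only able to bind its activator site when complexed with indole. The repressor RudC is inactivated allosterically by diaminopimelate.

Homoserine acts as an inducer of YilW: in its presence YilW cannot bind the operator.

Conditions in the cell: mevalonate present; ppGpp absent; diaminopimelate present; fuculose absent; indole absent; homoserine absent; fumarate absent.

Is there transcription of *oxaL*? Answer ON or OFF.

Fuculose is absent, so JalF is inactive.
Diaminopimelate is present, so RudC is inactive.
Fumarate is absent, so WexF is active.
Mevalonate is present, so HolT is active.
Homoserine is absent, so YilW is active.
ppGpp is absent, so UlmN is inactive.
With repressor WexF bound, *oxaL* is not transcribed.

OFF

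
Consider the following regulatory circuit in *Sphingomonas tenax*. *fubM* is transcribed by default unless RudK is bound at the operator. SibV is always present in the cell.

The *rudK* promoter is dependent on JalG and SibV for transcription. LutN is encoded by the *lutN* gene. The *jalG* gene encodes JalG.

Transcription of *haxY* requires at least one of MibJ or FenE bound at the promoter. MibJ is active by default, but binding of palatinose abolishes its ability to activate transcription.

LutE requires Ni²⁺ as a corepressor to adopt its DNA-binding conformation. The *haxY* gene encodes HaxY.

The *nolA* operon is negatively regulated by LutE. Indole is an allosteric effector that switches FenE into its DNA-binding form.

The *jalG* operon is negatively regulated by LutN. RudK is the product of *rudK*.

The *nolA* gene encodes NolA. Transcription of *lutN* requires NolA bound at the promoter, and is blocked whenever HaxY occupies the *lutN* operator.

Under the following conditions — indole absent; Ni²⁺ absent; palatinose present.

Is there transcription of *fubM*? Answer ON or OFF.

Ni²⁺ is absent, so LutE is inactive.
With no repressor bound, *nolA* is transcribed.
So NolA is produced and active.
Palatinose is present, so MibJ is inactive.
Indole is absent, so FenE is inactive.
No activator is available at the *haxY* promoter, so *haxY* is not transcribed.
So HaxY is not produced.
No repressor is bound and NolA is active, so *lutN* is transcribed.
So LutN is produced and active.
With repressor LutN bound, *jalG* is not transcribed.
So JalG is not produced.
SibV is produced constitutively and is active.
Required activator JalG is absent, so *rudK* is not transcribed.
So RudK is not produced.
With no repressor bound, *fubM* is transcribed.

ON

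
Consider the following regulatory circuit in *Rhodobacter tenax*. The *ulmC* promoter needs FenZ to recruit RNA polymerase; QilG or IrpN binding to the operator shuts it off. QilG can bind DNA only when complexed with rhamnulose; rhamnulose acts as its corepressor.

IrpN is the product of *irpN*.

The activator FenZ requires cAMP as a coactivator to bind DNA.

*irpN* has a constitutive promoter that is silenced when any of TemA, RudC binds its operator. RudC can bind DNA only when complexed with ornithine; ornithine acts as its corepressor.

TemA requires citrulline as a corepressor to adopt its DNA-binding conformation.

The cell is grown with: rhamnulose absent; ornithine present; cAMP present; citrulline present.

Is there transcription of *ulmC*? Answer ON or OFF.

ON

Rhamnulose is absent, so QilG is inactive.
cAMP is present, so FenZ is active.
Citrulline is present, so TemA is active.
Ornithine is present, so RudC is active.
With repressor TemA bound, *irpN* is not transcribed.
So IrpN is not produced.
No repressor is bound and FenZ is active, so *ulmC* is transcribed.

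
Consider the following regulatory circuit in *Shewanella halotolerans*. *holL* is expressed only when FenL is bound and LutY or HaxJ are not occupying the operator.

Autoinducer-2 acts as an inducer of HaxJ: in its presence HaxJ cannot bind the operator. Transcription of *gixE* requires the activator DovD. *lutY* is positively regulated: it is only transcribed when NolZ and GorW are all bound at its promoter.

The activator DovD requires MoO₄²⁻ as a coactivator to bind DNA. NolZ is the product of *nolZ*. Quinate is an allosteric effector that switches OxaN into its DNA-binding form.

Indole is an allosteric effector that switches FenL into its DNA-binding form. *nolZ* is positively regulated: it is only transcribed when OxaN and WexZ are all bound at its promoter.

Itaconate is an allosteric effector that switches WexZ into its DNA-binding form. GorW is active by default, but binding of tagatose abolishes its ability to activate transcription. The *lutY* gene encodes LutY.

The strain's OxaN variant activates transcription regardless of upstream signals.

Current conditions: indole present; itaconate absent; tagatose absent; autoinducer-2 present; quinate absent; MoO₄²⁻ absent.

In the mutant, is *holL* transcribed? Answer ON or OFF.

ON

OxaN is constitutively active in this strain.
Itaconate is absent, so WexZ is inactive.
Required activator WexZ is absent, so *nolZ* is not transcribed.
So NolZ is not produced.
Tagatose is absent, so GorW is active.
Required activator NolZ is absent, so *lutY* is not transcribed.
So LutY is not produced.
Autoinducer-2 is present, so HaxJ is inactive.
Indole is present, so FenL is active.
No repressor is bound and FenL is active, so *holL* is transcribed.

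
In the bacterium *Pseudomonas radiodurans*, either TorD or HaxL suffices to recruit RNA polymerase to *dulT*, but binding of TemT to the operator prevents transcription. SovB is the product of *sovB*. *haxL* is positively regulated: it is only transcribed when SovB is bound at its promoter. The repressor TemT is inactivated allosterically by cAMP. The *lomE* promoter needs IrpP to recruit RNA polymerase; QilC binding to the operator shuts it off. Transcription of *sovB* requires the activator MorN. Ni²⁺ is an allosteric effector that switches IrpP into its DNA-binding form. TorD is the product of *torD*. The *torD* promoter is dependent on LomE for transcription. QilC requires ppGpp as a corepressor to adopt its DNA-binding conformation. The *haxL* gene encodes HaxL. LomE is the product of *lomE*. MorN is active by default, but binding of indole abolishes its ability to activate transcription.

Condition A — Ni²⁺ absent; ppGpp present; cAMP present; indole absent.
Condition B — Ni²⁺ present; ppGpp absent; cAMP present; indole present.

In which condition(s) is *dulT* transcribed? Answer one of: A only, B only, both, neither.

Condition A:
Ni²⁺ is absent, so IrpP is inactive.
ppGpp is present, so QilC is active.
With repressor QilC bound, *lomE* is not transcribed.
So LomE is not produced.
Required activator LomE is absent, so *torD* is not transcribed.
So TorD is not produced.
cAMP is present, so TemT is inactive.
Indole is absent, so MorN is active.
No repressor is bound and MorN is active, so *sovB* is transcribed.
So SovB is produced and active.
No repressor is bound and SovB is active, so *haxL* is transcribed.
So HaxL is produced and active.
Activator HaxL is present, so *dulT* is transcribed.
→ *dulT* is ON in A.
Condition B:
Ni²⁺ is present, so IrpP is active.
ppGpp is absent, so QilC is inactive.
No repressor is bound and IrpP is active, so *lomE* is transcribed.
So LomE is produced and active.
No repressor is bound and LomE is active, so *torD* is transcribed.
So TorD is produced and active.
cAMP is present, so TemT is inactive.
Indole is present, so MorN is inactive.
Required activator MorN is absent, so *sovB* is not transcribed.
So SovB is not produced.
Required activator SovB is absent, so *haxL* is not transcribed.
So HaxL is not produced.
Activator TorD is present, so *dulT* is transcribed.
→ *dulT* is ON in B.

both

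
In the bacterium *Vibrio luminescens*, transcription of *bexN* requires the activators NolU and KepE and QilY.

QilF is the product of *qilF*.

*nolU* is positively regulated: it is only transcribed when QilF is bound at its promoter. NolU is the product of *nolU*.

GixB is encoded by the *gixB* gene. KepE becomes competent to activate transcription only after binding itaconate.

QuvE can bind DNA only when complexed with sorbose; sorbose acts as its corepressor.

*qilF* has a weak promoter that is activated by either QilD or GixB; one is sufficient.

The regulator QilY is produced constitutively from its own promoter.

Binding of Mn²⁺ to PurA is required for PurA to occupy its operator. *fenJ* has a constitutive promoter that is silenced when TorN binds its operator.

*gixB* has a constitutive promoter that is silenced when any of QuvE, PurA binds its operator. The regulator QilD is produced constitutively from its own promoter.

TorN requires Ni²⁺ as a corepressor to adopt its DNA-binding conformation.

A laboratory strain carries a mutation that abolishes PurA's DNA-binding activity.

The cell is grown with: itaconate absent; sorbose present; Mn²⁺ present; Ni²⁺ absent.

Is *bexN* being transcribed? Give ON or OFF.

OFF

QilD is produced constitutively and is active.
Sorbose is present, so QuvE is active.
PurA is non-functional in this strain, so it has no effect.
With repressor QuvE bound, *gixB* is not transcribed.
So GixB is not produced.
Activator QilD is present, so *qilF* is transcribed.
So QilF is produced and active.
No repressor is bound and QilF is active, so *nolU* is transcribed.
So NolU is produced and active.
Itaconate is absent, so KepE is inactive.
QilY is produced constitutively and is active.
Required activator KepE is absent, so *bexN* is not transcribed.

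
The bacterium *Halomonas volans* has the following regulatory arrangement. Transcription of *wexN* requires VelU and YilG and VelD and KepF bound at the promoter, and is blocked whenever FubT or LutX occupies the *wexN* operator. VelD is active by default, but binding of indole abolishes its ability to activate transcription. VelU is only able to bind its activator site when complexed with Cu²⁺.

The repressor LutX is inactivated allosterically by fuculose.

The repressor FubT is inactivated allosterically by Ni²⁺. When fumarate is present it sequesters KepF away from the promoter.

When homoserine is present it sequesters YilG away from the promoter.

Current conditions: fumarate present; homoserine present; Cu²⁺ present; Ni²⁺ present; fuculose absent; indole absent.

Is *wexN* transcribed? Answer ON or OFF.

OFF

Cu²⁺ is present, so VelU is active.
Ni²⁺ is present, so FubT is inactive.
Homoserine is present, so YilG is inactive.
Fuculose is absent, so LutX is active.
Indole is absent, so VelD is active.
Fumarate is present, so KepF is inactive.
With repressor LutX bound, *wexN* is not transcribed.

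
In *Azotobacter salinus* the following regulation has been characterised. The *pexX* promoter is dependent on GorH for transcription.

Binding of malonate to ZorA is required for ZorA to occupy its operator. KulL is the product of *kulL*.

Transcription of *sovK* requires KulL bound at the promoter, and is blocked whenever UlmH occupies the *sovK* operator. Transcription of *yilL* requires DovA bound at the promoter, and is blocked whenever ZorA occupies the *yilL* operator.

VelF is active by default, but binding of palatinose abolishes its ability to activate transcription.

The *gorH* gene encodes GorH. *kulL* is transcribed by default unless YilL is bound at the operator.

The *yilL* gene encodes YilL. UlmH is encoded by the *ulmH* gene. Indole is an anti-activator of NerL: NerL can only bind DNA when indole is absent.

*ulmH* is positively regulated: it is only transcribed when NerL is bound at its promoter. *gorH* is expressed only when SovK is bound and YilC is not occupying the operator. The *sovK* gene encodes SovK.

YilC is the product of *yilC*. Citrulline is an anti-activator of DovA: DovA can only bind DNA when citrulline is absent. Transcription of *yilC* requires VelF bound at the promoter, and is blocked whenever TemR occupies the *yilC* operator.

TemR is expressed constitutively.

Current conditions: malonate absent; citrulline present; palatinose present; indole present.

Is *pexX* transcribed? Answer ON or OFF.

ON

Malonate is absent, so ZorA is inactive.
Citrulline is present, so DovA is inactive.
Required activator DovA is absent, so *yilL* is not transcribed.
So YilL is not produced.
With no repressor bound, *kulL* is transcribed.
So KulL is produced and active.
Indole is present, so NerL is inactive.
Required activator NerL is absent, so *ulmH* is not transcribed.
So UlmH is not produced.
No repressor is bound and KulL is active, so *sovK* is transcribed.
So SovK is produced and active.
TemR is produced constitutively and is active.
Palatinose is present, so VelF is inactive.
With repressor TemR bound, *yilC* is not transcribed.
So YilC is not produced.
No repressor is bound and SovK is active, so *gorH* is transcribed.
So GorH is produced and active.
No repressor is bound and GorH is active, so *pexX* is transcribed.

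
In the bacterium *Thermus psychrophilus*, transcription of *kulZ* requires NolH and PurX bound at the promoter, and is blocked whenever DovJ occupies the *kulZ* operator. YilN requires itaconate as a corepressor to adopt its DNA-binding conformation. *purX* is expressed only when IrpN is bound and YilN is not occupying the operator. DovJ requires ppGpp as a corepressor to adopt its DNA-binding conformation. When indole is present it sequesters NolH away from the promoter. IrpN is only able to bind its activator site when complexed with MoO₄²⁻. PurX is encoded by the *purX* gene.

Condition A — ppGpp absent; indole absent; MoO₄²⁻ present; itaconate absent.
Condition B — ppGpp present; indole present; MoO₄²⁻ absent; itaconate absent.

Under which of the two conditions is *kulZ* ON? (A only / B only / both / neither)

A only

Condition A:
ppGpp is absent, so DovJ is inactive.
Indole is absent, so NolH is active.
MoO₄²⁻ is present, so IrpN is active.
Itaconate is absent, so YilN is inactive.
No repressor is bound and IrpN is active, so *purX* is transcribed.
So PurX is produced and active.
No repressor is bound and NolH and PurX are active, so *kulZ* is transcribed.
→ *kulZ* is ON in A.
Condition B:
ppGpp is present, so DovJ is active.
Indole is present, so NolH is inactive.
MoO₄²⁻ is absent, so IrpN is inactive.
Itaconate is absent, so YilN is inactive.
Required activator IrpN is absent, so *purX* is not transcribed.
So PurX is not produced.
With repressor DovJ bound, *kulZ* is not transcribed.
→ *kulZ* is OFF in B.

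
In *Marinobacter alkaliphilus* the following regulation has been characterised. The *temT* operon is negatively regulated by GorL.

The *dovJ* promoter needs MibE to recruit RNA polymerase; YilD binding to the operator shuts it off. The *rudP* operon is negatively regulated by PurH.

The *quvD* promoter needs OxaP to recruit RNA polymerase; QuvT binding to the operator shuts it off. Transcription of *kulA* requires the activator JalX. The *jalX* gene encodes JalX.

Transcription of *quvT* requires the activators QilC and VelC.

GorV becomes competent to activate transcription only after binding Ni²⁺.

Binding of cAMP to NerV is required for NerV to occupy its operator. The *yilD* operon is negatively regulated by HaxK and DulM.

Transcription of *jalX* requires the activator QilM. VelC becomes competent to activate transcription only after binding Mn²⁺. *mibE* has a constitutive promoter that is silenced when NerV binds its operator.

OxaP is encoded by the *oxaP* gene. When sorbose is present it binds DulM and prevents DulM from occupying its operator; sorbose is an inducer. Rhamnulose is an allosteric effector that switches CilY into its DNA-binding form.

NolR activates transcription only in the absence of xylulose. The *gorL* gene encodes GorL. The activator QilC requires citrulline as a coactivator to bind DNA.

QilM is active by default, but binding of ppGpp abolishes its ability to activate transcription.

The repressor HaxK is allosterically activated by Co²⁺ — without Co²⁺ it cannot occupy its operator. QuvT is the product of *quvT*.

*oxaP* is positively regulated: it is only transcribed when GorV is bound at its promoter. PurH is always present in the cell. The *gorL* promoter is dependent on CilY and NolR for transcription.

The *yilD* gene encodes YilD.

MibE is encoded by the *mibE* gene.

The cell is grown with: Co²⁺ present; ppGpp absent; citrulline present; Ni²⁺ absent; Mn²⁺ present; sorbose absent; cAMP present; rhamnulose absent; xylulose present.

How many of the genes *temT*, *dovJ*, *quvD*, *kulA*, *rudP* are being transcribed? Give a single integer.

Rhamnulose is absent, so CilY is inactive.
Xylulose is present, so NolR is inactive.
Required activator CilY is absent, so *gorL* is not transcribed.
So GorL is not produced.
With no repressor bound, *temT* is transcribed.
→ *temT* is ON.
Co²⁺ is present, so HaxK is active.
Sorbose is absent, so DulM is active.
With repressor HaxK bound, *yilD* is not transcribed.
So YilD is not produced.
cAMP is present, so NerV is active.
With repressor NerV bound, *mibE* is not transcribed.
So MibE is not produced.
Required activator MibE is absent, so *dovJ* is not transcribed.
→ *dovJ* is OFF.
Ni²⁺ is absent, so GorV is inactive.
Required activator GorV is absent, so *oxaP* is not transcribed.
So OxaP is not produced.
Citrulline is present, so QilC is active.
Mn²⁺ is present, so VelC is active.
No repressor is bound and QilC and VelC are active, so *quvT* is transcribed.
So QuvT is produced and active.
With repressor QuvT bound, *quvD* is not transcribed.
→ *quvD* is OFF.
ppGpp is absent, so QilM is active.
No repressor is bound and QilM is active, so *jalX* is transcribed.
So JalX is produced and active.
No repressor is bound and JalX is active, so *kulA* is transcribed.
→ *kulA* is ON.
PurH is produced constitutively and is active.
With repressor PurH bound, *rudP* is not transcribed.
→ *rudP* is OFF.
2 of the 5 genes are transcribed.

2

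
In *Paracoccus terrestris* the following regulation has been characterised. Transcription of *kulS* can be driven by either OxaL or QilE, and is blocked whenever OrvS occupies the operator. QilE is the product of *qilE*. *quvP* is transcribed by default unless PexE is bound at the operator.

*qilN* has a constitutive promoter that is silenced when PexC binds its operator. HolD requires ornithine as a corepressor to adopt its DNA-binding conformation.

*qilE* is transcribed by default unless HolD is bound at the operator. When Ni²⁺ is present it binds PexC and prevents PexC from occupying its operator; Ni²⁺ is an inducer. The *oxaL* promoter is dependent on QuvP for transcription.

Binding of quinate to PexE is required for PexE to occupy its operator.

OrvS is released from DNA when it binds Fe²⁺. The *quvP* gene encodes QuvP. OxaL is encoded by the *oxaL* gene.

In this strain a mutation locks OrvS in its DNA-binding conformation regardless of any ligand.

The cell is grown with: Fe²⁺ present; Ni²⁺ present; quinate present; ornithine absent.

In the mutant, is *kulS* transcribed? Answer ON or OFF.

Quinate is present, so PexE is active.
With repressor PexE bound, *quvP* is not transcribed.
So QuvP is not produced.
Required activator QuvP is absent, so *oxaL* is not transcribed.
So OxaL is not produced.
Ornithine is absent, so HolD is inactive.
With no repressor bound, *qilE* is transcribed.
So QilE is produced and active.
OrvS is constitutively active in this strain.
With repressor OrvS bound, *kulS* is not transcribed.

OFF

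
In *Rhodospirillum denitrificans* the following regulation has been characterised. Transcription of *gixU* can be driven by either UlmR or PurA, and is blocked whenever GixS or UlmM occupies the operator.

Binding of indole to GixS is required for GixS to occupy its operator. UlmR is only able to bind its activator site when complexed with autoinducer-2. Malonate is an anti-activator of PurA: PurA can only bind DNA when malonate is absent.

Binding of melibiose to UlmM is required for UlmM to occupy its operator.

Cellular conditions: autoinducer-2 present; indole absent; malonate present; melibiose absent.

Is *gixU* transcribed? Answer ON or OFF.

Autoinducer-2 is present, so UlmR is active.
Malonate is present, so PurA is inactive.
Indole is absent, so GixS is inactive.
Melibiose is absent, so UlmM is inactive.
Activator UlmR is present, so *gixU* is transcribed.

ON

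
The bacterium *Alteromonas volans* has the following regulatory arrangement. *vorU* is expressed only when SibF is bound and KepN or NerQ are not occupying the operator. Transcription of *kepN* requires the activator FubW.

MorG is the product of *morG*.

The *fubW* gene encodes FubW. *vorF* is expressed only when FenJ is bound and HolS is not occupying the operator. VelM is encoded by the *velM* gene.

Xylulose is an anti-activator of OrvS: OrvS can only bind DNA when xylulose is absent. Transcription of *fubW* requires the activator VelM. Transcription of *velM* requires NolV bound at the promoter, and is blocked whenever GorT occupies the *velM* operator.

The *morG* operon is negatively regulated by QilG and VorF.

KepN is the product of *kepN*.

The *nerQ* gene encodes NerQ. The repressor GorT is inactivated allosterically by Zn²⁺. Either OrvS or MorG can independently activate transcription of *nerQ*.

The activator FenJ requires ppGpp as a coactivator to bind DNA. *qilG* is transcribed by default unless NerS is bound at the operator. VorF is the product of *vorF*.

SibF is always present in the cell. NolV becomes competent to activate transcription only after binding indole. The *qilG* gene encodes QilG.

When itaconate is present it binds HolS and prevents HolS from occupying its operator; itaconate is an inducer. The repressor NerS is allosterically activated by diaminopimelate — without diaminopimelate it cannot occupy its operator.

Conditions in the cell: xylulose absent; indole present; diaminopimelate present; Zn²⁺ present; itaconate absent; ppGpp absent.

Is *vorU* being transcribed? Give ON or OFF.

OFF

Indole is present, so NolV is active.
Zn²⁺ is present, so GorT is inactive.
No repressor is bound and NolV is active, so *velM* is transcribed.
So VelM is produced and active.
No repressor is bound and VelM is active, so *fubW* is transcribed.
So FubW is produced and active.
No repressor is bound and FubW is active, so *kepN* is transcribed.
So KepN is produced and active.
Xylulose is absent, so OrvS is active.
Diaminopimelate is present, so NerS is active.
With repressor NerS bound, *qilG* is not transcribed.
So QilG is not produced.
Itaconate is absent, so HolS is active.
ppGpp is absent, so FenJ is inactive.
With repressor HolS bound, *vorF* is not transcribed.
So VorF is not produced.
With no repressor bound, *morG* is transcribed.
So MorG is produced and active.
Activator OrvS is present, so *nerQ* is transcribed.
So NerQ is produced and active.
SibF is produced constitutively and is active.
With repressor KepN bound, *vorU* is not transcribed.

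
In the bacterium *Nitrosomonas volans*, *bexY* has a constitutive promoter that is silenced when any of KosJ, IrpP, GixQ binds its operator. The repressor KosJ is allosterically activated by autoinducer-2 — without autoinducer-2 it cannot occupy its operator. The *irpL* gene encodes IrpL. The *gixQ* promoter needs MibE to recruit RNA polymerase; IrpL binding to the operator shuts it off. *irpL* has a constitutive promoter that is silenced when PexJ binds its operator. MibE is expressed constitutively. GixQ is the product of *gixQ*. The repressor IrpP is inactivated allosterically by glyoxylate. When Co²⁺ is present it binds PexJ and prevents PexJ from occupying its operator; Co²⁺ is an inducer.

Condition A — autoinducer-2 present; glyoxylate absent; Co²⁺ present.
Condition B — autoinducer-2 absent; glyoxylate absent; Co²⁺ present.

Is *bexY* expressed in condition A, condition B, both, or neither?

neither

Condition A:
Autoinducer-2 is present, so KosJ is active.
Glyoxylate is absent, so IrpP is active.
Co²⁺ is present, so PexJ is inactive.
With no repressor bound, *irpL* is transcribed.
So IrpL is produced and active.
MibE is produced constitutively and is active.
With repressor IrpL bound, *gixQ* is not transcribed.
So GixQ is not produced.
With repressor KosJ bound, *bexY* is not transcribed.
→ *bexY* is OFF in A.
Condition B:
Autoinducer-2 is absent, so KosJ is inactive.
Glyoxylate is absent, so IrpP is active.
Co²⁺ is present, so PexJ is inactive.
With no repressor bound, *irpL* is transcribed.
So IrpL is produced and active.
MibE is produced constitutively and is active.
With repressor IrpL bound, *gixQ* is not transcribed.
So GixQ is not produced.
With repressor IrpP bound, *bexY* is not transcribed.
→ *bexY* is OFF in B.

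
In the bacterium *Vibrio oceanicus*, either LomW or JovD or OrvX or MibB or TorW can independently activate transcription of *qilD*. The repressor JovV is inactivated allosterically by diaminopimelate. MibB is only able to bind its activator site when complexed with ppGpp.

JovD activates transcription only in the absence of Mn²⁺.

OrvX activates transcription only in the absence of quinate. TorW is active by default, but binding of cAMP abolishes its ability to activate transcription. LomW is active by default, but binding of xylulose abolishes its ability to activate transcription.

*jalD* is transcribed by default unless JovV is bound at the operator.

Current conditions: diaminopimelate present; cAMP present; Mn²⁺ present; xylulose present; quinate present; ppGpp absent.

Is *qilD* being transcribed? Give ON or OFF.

Xylulose is present, so LomW is inactive.
Mn²⁺ is present, so JovD is inactive.
Quinate is present, so OrvX is inactive.
ppGpp is absent, so MibB is inactive.
cAMP is present, so TorW is inactive.
No activator is available at the *qilD* promoter, so *qilD* is not transcribed.

OFF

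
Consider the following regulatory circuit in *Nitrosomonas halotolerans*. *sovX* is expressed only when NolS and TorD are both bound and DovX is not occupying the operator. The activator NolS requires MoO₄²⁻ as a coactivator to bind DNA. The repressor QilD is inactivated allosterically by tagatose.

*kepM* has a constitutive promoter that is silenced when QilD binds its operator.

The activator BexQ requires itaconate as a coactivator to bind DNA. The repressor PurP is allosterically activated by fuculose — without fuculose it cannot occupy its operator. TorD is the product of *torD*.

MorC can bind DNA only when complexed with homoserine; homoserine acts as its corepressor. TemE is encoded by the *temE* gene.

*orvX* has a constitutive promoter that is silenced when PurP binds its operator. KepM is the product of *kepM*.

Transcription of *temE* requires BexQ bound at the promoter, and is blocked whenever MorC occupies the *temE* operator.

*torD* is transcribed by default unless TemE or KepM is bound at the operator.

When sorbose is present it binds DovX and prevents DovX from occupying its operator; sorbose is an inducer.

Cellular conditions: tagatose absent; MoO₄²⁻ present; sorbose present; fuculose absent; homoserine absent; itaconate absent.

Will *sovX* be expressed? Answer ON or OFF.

ON

MoO₄²⁻ is present, so NolS is active.
Homoserine is absent, so MorC is inactive.
Itaconate is absent, so BexQ is inactive.
Required activator BexQ is absent, so *temE* is not transcribed.
So TemE is not produced.
Tagatose is absent, so QilD is active.
With repressor QilD bound, *kepM* is not transcribed.
So KepM is not produced.
With no repressor bound, *torD* is transcribed.
So TorD is produced and active.
Sorbose is present, so DovX is inactive.
No repressor is bound and NolS and TorD are active, so *sovX* is transcribed.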